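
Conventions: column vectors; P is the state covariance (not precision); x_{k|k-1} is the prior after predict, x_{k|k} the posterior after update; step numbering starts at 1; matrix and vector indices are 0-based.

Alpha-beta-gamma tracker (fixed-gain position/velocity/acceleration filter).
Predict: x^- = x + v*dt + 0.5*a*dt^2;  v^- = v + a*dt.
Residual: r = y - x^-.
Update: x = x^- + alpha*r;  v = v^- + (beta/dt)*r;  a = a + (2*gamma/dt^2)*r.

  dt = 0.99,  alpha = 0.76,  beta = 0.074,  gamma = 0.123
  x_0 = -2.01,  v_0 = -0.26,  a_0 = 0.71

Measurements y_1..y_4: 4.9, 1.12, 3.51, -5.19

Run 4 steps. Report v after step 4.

step 1: x_pred=-1.9195  r=6.8195  x^+=3.2633  v^+=0.9526  a^+=2.4217
step 2: x_pred=5.3932  r=-4.2732  x^+=2.1456  v^+=3.0307  a^+=1.3491
step 3: x_pred=5.8070  r=-2.2970  x^+=4.0613  v^+=4.1946  a^+=0.7726
step 4: x_pred=8.5925  r=-13.7825  x^+=-1.8822  v^+=3.9292  a^+=-2.6868

v_post = 3.9292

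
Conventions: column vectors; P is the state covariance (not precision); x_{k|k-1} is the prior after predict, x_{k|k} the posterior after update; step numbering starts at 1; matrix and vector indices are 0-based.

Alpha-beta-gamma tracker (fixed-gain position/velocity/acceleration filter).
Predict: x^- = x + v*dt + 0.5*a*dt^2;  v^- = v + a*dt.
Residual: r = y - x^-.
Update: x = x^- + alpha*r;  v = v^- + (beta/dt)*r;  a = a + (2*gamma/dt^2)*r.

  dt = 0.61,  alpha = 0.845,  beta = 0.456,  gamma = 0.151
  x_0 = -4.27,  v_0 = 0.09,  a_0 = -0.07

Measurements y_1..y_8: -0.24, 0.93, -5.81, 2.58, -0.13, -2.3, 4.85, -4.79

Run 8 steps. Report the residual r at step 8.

resid = -10.6421

step 1: x_pred=-4.2281  r=3.9881  x^+=-0.8582  v^+=3.0286  a^+=3.1668
step 2: x_pred=1.5785  r=-0.6485  x^+=1.0305  v^+=4.4756  a^+=2.6405
step 3: x_pred=4.2519  r=-10.0619  x^+=-4.2504  v^+=-1.4354  a^+=-5.5258
step 4: x_pred=-6.1541  r=8.7341  x^+=1.2262  v^+=1.7229  a^+=1.5628
step 5: x_pred=2.5680  r=-2.6980  x^+=0.2882  v^+=0.6594  a^+=-0.6269
step 6: x_pred=0.5738  r=-2.8738  x^+=-1.8546  v^+=-1.8713  a^+=-2.9593
step 7: x_pred=-3.5466  r=8.3966  x^+=3.5485  v^+=2.6004  a^+=3.8555
step 8: x_pred=5.8521  r=-10.6421  x^+=-3.1405  v^+=-3.0032  a^+=-4.7817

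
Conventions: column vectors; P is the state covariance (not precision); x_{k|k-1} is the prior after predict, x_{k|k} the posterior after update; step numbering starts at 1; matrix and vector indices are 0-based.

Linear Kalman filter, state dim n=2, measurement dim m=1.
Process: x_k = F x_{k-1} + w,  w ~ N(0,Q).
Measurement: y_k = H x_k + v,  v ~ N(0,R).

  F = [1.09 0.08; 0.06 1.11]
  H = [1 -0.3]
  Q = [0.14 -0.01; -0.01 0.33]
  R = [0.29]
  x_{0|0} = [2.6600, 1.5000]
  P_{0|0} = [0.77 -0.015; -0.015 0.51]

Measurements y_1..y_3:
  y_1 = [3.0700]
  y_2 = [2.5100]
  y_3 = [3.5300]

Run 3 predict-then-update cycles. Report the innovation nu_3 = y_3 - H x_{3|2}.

step 1: x^-=[3.0194, 1.8246]  P^-=[1.0555 0.0674; 0.0674 0.9591]  S=[1.3914]  K=[0.7441; -0.1583]  nu=[0.5980]  x^+=[3.4643, 1.7299]  P^+=[0.2852 0.2314; 0.2314 0.9243]
step 2: x^-=[3.9145, 2.1281]  P^-=[0.5251 0.3718; 0.3718 1.5006]  S=[0.7271]  K=[0.5688; -0.1079]  nu=[-0.7661]  x^+=[3.4788, 2.2107]  P^+=[0.2899 0.4164; 0.4164 1.4922]
step 3: x^-=[3.9687, 2.6626]  P^-=[0.5665 0.6472; 0.6472 2.2250]  S=[0.6685]  K=[0.5571; -0.0303]  nu=[0.3601]  x^+=[4.1693, 2.6517]  P^+=[0.3591 0.6585; 0.6585 2.2244]

innov = [0.3601]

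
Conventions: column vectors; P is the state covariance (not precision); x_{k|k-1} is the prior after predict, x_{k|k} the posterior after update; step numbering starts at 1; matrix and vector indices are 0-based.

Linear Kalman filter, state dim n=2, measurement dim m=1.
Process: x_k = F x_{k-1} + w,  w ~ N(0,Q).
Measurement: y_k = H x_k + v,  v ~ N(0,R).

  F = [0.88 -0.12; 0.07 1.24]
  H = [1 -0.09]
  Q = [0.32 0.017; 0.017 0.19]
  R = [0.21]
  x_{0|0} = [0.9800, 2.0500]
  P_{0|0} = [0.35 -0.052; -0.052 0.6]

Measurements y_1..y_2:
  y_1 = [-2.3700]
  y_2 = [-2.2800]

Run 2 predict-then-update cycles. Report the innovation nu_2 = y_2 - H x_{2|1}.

innov = [-0.3023]

step 1: x^-=[0.6164, 2.6106]  P^-=[0.6107 -0.1070; -0.1070 1.1052]  S=[0.8489]  K=[0.7307; -0.2433]  nu=[-2.7514]  x^+=[-1.3941, 3.2799]  P^+=[0.1574 0.0439; 0.0439 1.0550]
step 2: x^-=[-1.6204, 3.9695]  P^-=[0.4478 -0.0828; -0.0828 1.8206]  S=[0.6875]  K=[0.6622; -0.3588]  nu=[-0.3023]  x^+=[-1.8206, 4.0780]  P^+=[0.1463 0.0805; 0.0805 1.7321]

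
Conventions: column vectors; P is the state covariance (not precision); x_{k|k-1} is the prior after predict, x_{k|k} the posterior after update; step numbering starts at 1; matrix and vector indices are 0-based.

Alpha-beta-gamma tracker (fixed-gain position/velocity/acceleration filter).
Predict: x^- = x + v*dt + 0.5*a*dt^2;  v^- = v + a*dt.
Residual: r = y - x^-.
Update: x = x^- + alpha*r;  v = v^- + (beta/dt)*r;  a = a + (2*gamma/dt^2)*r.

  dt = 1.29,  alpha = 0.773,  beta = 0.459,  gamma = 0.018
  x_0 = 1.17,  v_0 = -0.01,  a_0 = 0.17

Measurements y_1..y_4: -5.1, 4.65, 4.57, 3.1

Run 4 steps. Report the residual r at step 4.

resid = -4.4891

step 1: x_pred=1.2985  r=-6.3985  x^+=-3.6475  v^+=-2.0674  a^+=0.0316
step 2: x_pred=-6.2882  r=10.9382  x^+=2.1670  v^+=1.8653  a^+=0.2682
step 3: x_pred=4.7964  r=-0.2264  x^+=4.6214  v^+=2.1307  a^+=0.2633
step 4: x_pred=7.5891  r=-4.4891  x^+=4.1190  v^+=0.8731  a^+=0.1662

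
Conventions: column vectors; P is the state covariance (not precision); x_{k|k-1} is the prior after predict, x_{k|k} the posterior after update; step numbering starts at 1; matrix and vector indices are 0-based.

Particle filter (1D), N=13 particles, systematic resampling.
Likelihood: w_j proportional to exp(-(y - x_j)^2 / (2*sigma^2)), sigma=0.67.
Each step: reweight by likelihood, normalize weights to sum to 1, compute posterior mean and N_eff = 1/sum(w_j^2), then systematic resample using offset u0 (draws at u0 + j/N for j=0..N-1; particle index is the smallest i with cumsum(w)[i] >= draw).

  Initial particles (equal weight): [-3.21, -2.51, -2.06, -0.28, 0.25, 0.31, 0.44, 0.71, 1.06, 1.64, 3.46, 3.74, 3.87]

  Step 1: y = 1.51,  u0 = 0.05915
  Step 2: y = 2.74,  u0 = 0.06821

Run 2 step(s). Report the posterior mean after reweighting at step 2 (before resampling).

post_mean = 1.5700

step 1: w=[0.0000, 0.0000, 0.0000, 0.0095, 0.0575, 0.0677, 0.0941, 0.1651, 0.2688, 0.3305, 0.0049, 0.0013, 0.0007]  mean=1.0427  Neff=4.4331  idx=[4, 6, 6, 7, 7, 8, 8, 8, 9, 9, 9, 9, 9]
step 2: w=[0.0007, 0.0019, 0.0019, 0.0070, 0.0070, 0.0296, 0.0296, 0.0296, 0.1785, 0.1785, 0.1785, 0.1785, 0.1785]  mean=1.5700  Neff=6.1686  idx=[6, 8, 8, 9, 9, 9, 10, 10, 11, 11, 12, 12, 12]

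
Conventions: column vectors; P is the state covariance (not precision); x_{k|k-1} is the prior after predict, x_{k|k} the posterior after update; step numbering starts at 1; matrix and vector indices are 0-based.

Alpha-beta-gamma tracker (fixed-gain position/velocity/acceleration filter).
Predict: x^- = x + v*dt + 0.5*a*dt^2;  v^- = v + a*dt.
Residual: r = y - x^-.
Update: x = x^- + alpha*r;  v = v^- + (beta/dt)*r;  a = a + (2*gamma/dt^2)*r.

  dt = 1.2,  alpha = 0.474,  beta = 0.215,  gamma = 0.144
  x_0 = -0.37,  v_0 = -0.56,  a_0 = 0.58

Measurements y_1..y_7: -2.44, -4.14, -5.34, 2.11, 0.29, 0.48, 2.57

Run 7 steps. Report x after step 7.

step 1: x_pred=-0.6244  r=-1.8156  x^+=-1.4850  v^+=-0.1893  a^+=0.2169
step 2: x_pred=-1.5560  r=-2.5840  x^+=-2.7808  v^+=-0.3920  a^+=-0.2999
step 3: x_pred=-3.4672  r=-1.8728  x^+=-4.3549  v^+=-1.0875  a^+=-0.6745
step 4: x_pred=-6.1455  r=8.2555  x^+=-2.2324  v^+=-0.4177  a^+=0.9766
step 5: x_pred=-2.0305  r=2.3205  x^+=-0.9306  v^+=1.1699  a^+=1.4407
step 6: x_pred=1.5107  r=-1.0307  x^+=1.0221  v^+=2.7141  a^+=1.2346
step 7: x_pred=5.1680  r=-2.5980  x^+=3.9365  v^+=3.7302  a^+=0.7150

x_post = 3.9365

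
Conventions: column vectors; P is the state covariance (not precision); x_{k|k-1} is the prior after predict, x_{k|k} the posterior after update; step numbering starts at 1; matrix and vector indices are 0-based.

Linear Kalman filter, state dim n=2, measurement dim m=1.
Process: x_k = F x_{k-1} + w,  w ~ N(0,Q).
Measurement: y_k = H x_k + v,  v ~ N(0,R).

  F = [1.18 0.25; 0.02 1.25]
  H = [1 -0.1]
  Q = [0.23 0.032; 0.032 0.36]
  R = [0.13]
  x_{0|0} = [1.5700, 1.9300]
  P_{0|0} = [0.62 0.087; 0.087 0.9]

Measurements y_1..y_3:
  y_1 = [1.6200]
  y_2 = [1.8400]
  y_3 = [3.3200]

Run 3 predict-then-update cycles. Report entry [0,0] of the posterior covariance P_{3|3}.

step 1: x^-=[2.3351, 2.4439]  P^-=[1.2009 0.4566; 0.4566 1.7708]  S=[1.2572]  K=[0.9188; 0.2224]  nu=[-0.4707]  x^+=[1.9026, 2.3392]  P^+=[0.1394 0.1998; 0.1998 1.7087]
step 2: x^-=[2.8299, 2.9621]  P^-=[0.6488 0.8649; 0.8649 3.0399]  S=[0.6362]  K=[0.8838; 0.8817]  nu=[-0.6937]  x^+=[2.2168, 2.3505]  P^+=[0.1518 0.3691; 0.3691 2.5453]
step 3: x^-=[3.2034, 2.9825]  P^-=[0.8183 1.3773; 1.3773 4.3556]  S=[0.7164]  K=[0.9500; 1.3147]  nu=[0.4148]  x^+=[3.5975, 3.5278]  P^+=[0.1718 0.4827; 0.4827 3.1174]

P_post[0,0] = 0.1718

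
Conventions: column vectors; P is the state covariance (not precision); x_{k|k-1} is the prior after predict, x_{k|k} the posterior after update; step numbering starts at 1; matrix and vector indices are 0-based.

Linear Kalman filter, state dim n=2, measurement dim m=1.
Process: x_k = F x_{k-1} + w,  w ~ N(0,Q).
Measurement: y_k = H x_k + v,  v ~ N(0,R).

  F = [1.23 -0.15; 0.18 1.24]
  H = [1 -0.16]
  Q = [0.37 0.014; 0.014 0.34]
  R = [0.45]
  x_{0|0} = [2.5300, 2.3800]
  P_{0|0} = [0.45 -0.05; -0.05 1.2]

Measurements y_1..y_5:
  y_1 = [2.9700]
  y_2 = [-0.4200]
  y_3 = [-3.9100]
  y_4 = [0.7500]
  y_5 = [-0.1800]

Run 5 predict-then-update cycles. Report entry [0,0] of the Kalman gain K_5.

step 1: x^-=[2.7549, 3.4066]  P^-=[1.0963 -0.1845; -0.1845 2.1774]  S=[1.6610]  K=[0.6778; -0.3208]  nu=[0.7602]  x^+=[3.2701, 3.1627]  P^+=[0.3333 0.1767; 0.1767 2.0064]
step 2: x^-=[3.5478, 4.5104]  P^-=[0.8541 -0.0207; -0.0207 3.5148]  S=[1.4007]  K=[0.6121; -0.4163]  nu=[-3.2461]  x^+=[1.5607, 5.8617]  P^+=[0.3293 0.3362; 0.3362 3.2720]
step 3: x^-=[1.0404, 7.5494]  P^-=[0.8177 -0.0180; -0.0180 5.5318]  S=[1.4151]  K=[0.5799; -0.6382]  nu=[-3.7425]  x^+=[-1.1298, 9.9379]  P^+=[0.3419 0.5057; 0.5057 4.9555]
step 4: x^-=[-2.8803, 12.1196]  P^-=[0.8121 -0.0744; -0.0744 8.1964]  S=[1.4957]  K=[0.5509; -0.9265]  nu=[5.5695]  x^+=[0.1879, 6.9594]  P^+=[0.3582 0.6890; 0.6890 6.9124]
step 5: x^-=[-0.8128, 8.6635]  P^-=[0.8131 -0.1601; -0.1601 11.2876]  S=[1.6033]  K=[0.5231; -1.2263]  nu=[2.0190]  x^+=[0.2434, 6.1877]  P^+=[0.3744 0.8684; 0.8684 8.8767]

K[0,0] = 0.5231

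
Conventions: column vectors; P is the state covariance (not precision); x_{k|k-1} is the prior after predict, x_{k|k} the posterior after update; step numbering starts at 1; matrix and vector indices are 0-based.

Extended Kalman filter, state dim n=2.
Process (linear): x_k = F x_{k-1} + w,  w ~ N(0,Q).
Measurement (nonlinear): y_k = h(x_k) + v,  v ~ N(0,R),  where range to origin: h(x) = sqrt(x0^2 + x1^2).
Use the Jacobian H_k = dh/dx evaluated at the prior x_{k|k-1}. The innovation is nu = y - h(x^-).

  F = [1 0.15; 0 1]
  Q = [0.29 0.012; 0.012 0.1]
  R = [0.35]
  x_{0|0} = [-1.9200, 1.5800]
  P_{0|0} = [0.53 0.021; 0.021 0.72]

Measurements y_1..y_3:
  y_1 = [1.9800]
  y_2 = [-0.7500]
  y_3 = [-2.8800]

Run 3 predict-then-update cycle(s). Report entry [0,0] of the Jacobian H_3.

step 1: x^-=[-1.6830, 1.5800]  P^-=[0.8425 0.1410; 0.1410 0.8200]  H_jac=[-0.7291 0.6844]  S=[1.0412]  K=[-0.4972; 0.4403]  nu=[-0.3284]  x^+=[-1.5197, 1.4354]  P^+=[0.5851 0.3690; 0.3690 0.6182]
step 2: x^-=[-1.3044, 1.4354]  P^-=[0.9997 0.4737; 0.4737 0.7182]  H_jac=[-0.6725 0.7401]  S=[0.7240]  K=[-0.4444; 0.2941]  nu=[-2.6895]  x^+=[-0.1091, 0.6444]  P^+=[0.8567 0.5683; 0.5683 0.6555]
step 3: x^-=[-0.0124, 0.6444]  P^-=[1.3319 0.6786; 0.6786 0.7555]  H_jac=[-0.0193 0.9998]  S=[1.0796]  K=[0.6047; 0.6876]  nu=[-3.5245]  x^+=[-2.1437, -1.7790]  P^+=[0.9372 0.2298; 0.2298 0.2451]

H_jac[0,0] = -0.0193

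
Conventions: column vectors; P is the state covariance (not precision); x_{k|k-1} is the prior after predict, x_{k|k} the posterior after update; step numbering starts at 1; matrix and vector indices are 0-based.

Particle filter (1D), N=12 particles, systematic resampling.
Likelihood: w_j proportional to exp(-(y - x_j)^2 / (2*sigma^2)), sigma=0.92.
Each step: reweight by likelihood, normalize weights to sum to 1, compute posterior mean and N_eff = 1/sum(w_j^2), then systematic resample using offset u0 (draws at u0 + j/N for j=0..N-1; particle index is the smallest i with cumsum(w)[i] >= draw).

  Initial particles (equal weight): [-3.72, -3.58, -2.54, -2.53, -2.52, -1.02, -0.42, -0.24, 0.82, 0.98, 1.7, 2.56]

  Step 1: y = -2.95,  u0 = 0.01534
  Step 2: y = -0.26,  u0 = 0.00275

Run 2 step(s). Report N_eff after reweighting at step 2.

N_eff = 8.1901

step 1: w=[0.1621, 0.1820, 0.2084, 0.2074, 0.2063, 0.0255, 0.0052, 0.0030, 0.0001, 0.0000, 0.0000, 0.0000]  mean=-2.8574  Neff=5.2887  idx=[0, 0, 1, 1, 2, 2, 2, 3, 3, 4, 4, 4]
step 2: w=[0.0022, 0.0022, 0.0039, 0.0039, 0.1202, 0.1202, 0.1202, 0.1235, 0.1235, 0.1268, 0.1268, 0.1268]  mean=-2.5431  Neff=8.1901  idx=[1, 4, 5, 6, 6, 7, 8, 8, 9, 10, 10, 11]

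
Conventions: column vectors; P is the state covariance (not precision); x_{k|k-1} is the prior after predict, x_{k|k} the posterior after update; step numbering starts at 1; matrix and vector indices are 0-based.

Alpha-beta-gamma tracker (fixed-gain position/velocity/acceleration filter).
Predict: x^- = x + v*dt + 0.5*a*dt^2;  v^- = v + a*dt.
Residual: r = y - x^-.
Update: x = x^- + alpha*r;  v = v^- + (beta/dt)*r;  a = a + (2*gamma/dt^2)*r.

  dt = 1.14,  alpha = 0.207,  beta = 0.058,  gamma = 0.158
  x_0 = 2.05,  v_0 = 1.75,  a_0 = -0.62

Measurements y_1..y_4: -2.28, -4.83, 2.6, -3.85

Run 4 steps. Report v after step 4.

v_post = -7.8428

step 1: x_pred=3.6421  r=-5.9221  x^+=2.4162  v^+=0.7419  a^+=-2.0600
step 2: x_pred=1.9234  r=-6.7534  x^+=0.5255  v^+=-1.9501  a^+=-3.7021
step 3: x_pred=-4.1032  r=6.7032  x^+=-2.7157  v^+=-5.8294  a^+=-2.0722
step 4: x_pred=-10.7077  r=6.8577  x^+=-9.2881  v^+=-7.8428  a^+=-0.4047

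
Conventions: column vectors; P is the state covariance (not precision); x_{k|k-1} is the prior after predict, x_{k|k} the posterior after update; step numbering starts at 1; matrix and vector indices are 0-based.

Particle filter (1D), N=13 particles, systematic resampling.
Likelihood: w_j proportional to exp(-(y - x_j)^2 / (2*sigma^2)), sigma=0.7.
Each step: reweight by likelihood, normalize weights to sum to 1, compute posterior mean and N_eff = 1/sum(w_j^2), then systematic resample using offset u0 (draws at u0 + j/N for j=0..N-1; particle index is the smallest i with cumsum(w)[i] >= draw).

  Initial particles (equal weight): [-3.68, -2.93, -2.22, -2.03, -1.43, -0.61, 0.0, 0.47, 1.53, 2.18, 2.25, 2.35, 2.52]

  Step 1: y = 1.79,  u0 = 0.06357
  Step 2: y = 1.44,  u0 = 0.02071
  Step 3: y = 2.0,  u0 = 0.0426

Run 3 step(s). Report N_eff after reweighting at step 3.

N_eff = 12.8951

step 1: w=[0.0000, 0.0000, 0.0000, 0.0000, 0.0000, 0.0007, 0.0092, 0.0411, 0.2270, 0.2082, 0.1960, 0.1766, 0.1412]  mean=2.0318  Neff=5.3711  idx=[8, 8, 8, 9, 9, 9, 10, 10, 10, 11, 11, 12, 12]
step 2: w=[0.1289, 0.1289, 0.1289, 0.0743, 0.0743, 0.0743, 0.0665, 0.0665, 0.0665, 0.0558, 0.0558, 0.0395, 0.0395]  mean=1.9885  Neff=11.2288  idx=[0, 0, 1, 1, 2, 3, 4, 5, 6, 7, 8, 10, 11]
step 3: w=[0.0703, 0.0703, 0.0703, 0.0703, 0.0703, 0.0852, 0.0852, 0.0852, 0.0827, 0.0827, 0.0827, 0.0778, 0.0669]  mean=2.0047  Neff=12.8951  idx=[0, 1, 2, 3, 4, 5, 6, 7, 8, 9, 10, 11, 12]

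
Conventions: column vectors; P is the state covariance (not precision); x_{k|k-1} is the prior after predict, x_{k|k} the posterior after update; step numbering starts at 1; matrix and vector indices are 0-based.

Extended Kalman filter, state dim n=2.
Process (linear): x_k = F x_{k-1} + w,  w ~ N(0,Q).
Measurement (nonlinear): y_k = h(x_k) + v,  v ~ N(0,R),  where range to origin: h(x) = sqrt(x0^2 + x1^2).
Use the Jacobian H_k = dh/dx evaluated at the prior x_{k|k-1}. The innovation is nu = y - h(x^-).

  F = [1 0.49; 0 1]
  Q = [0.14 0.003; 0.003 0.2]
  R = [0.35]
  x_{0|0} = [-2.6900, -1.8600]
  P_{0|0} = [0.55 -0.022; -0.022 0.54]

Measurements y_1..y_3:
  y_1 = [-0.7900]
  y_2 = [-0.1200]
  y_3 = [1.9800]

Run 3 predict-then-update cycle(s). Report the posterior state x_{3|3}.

step 1: x^-=[-3.6014, -1.8600]  P^-=[0.7981 0.2456; 0.2456 0.7400]  H_jac=[-0.8885 -0.4589]  S=[1.3361]  K=[-0.6151; -0.4175]  nu=[-4.8434]  x^+=[-0.6224, 0.1619]  P^+=[0.2926 -0.0975; -0.0975 0.5071]
step 2: x^-=[-0.5431, 0.1619]  P^-=[0.4589 0.1540; 0.1540 0.7071]  H_jac=[-0.9583 0.2857]  S=[0.7448]  K=[-0.5313; 0.0731]  nu=[-0.6867]  x^+=[-0.1782, 0.1117]  P^+=[0.2486 0.1830; 0.1830 0.7032]
step 3: x^-=[-0.1235, 0.1117]  P^-=[0.7367 0.5305; 0.5305 0.9032]  H_jac=[-0.7415 0.6710]  S=[0.6338]  K=[-0.3003; 0.3355]  nu=[1.8135]  x^+=[-0.6681, 0.7201]  P^+=[0.6796 0.5944; 0.5944 0.8318]

x_post = [-0.6681, 0.7201]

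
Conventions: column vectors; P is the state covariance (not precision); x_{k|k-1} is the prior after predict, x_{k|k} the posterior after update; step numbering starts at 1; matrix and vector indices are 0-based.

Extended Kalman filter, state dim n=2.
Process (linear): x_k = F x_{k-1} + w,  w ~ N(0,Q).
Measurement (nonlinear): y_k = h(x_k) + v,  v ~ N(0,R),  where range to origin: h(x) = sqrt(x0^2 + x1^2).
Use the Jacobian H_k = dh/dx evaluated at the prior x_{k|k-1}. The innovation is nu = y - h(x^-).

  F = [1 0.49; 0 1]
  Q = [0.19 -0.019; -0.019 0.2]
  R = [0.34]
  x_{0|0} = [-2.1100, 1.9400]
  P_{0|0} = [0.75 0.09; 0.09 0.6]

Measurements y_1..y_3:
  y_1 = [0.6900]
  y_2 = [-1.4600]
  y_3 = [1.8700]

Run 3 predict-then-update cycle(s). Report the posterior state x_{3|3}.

step 1: x^-=[-1.1594, 1.9400]  P^-=[1.1723 0.3650; 0.3650 0.8000]  H_jac=[-0.5130 0.8584]  S=[0.9165]  K=[-0.3143; 0.5450]  nu=[-1.5700]  x^+=[-0.6659, 1.0844]  P^+=[1.0817 0.5220; 0.5220 0.5278]
step 2: x^-=[-0.1346, 1.0844]  P^-=[1.9100 0.7616; 0.7616 0.7278]  H_jac=[-0.1232 0.9924]  S=[0.8995]  K=[0.5787; 0.6986]  nu=[-2.5527]  x^+=[-1.6118, -0.6990]  P^+=[1.6088 0.3979; 0.3979 0.2888]
step 3: x^-=[-1.9543, -0.6990]  P^-=[2.2581 0.5204; 0.5204 0.4888]  H_jac=[-0.9416 -0.3368]  S=[2.7275]  K=[-0.8438; -0.2400]  nu=[-0.2055]  x^+=[-1.7808, -0.6497]  P^+=[0.3161 -0.0320; -0.0320 0.3316]

x_post = [-1.7808, -0.6497]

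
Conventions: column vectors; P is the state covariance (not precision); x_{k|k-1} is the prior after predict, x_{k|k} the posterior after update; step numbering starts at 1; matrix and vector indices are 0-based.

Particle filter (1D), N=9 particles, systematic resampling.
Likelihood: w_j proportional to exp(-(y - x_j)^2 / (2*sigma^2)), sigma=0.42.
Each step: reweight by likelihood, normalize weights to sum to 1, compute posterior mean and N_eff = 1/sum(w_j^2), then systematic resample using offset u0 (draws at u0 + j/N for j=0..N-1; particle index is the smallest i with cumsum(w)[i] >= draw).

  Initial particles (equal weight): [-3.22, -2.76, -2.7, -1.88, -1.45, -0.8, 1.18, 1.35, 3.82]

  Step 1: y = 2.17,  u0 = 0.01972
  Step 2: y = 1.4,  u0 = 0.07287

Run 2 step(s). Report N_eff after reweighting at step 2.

step 1: w=[0.0000, 0.0000, 0.0000, 0.0000, 0.0000, 0.0000, 0.2942, 0.7037, 0.0021]  mean=1.3052  Neff=1.7189  idx=[6, 6, 6, 7, 7, 7, 7, 7, 7]
step 2: w=[0.1017, 0.1017, 0.1017, 0.1158, 0.1158, 0.1158, 0.1158, 0.1158, 0.1158]  mean=1.2981  Neff=8.9678  idx=[0, 1, 2, 3, 4, 5, 6, 7, 8]

N_eff = 8.9678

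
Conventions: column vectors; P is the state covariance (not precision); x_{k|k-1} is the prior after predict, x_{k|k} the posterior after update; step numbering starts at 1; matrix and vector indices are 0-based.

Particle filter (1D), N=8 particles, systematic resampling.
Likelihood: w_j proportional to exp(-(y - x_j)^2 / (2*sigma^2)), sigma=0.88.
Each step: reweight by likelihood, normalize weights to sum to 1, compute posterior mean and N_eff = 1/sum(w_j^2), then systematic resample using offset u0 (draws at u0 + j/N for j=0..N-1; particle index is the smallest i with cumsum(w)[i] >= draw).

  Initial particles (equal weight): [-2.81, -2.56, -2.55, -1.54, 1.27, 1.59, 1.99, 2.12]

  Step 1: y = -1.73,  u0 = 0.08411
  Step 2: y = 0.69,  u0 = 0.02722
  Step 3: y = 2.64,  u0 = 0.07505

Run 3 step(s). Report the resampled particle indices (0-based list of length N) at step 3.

step 1: w=[0.1718, 0.2339, 0.2364, 0.3565, 0.0011, 0.0003, 0.0000, 0.0000]  mean=-2.2312  Neff=3.7430  idx=[0, 1, 1, 2, 2, 3, 3, 3]
step 2: w=[0.0029, 0.0087, 0.0087, 0.0091, 0.0091, 0.3205, 0.3205, 0.3205]  mean=-1.5797  Neff=3.2409  idx=[3, 5, 5, 6, 6, 6, 7, 7]
step 3: w=[0.0003, 0.1428, 0.1428, 0.1428, 0.1428, 0.1428, 0.1428, 0.1428]  mean=-1.5403  Neff=7.0044  idx=[1, 2, 3, 4, 5, 5, 6, 7]

resampled_idx = [1, 2, 3, 4, 5, 5, 6, 7]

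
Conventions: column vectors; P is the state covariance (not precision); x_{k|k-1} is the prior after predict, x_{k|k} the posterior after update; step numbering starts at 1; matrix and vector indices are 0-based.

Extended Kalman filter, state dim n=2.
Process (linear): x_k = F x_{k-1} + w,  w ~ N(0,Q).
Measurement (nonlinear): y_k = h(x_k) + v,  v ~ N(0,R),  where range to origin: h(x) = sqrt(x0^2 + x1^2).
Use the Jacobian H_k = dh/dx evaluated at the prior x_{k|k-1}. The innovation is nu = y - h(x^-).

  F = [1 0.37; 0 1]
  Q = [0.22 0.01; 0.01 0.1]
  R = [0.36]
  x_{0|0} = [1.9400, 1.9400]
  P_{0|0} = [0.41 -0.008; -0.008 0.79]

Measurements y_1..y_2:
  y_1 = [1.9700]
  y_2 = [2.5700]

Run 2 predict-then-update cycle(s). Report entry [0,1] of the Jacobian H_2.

step 1: x^-=[2.6578, 1.9400]  P^-=[0.7322 0.2943; 0.2943 0.8900]  H_jac=[0.8077 0.5896]  S=[1.4274]  K=[0.5359; 0.5342]  nu=[-1.3205]  x^+=[1.9501, 1.2346]  P^+=[0.3223 -0.1143; -0.1143 0.4827]
step 2: x^-=[2.4069, 1.2346]  P^-=[0.5238 0.0743; 0.0743 0.5827]  H_jac=[0.8898 0.4564]  S=[0.9564]  K=[0.5227; 0.3472]  nu=[-0.1351]  x^+=[2.3363, 1.1877]  P^+=[0.2624 -0.0993; -0.0993 0.4674]

H_jac[0,1] = 0.4564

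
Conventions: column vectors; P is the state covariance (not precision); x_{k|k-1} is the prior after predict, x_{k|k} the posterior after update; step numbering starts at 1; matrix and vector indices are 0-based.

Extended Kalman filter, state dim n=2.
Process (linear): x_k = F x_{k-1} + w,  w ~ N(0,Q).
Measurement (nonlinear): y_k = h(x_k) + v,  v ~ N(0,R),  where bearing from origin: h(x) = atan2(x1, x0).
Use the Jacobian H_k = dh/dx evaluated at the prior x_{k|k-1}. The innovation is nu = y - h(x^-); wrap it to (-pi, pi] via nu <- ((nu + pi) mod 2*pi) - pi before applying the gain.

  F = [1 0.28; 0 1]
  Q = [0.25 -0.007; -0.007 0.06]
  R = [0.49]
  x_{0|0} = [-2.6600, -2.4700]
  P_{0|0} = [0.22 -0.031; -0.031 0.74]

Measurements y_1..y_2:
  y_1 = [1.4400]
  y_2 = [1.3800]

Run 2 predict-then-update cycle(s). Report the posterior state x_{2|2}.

step 1: x^-=[-3.3516, -2.4700]  P^-=[0.5107 0.1692; 0.1692 0.8000]  H_jac=[0.1425 -0.1934]  S=[0.5210]  K=[0.0769; -0.2506]  nu=[-2.3367]  x^+=[-3.5312, -1.8843]  P^+=[0.5076 0.1792; 0.1792 0.7673]
step 2: x^-=[-4.0589, -1.8843]  P^-=[0.9181 0.3871; 0.3871 0.8273]  H_jac=[0.0941 -0.2027]  S=[0.5174]  K=[0.0153; -0.2537]  nu=[-2.1962]  x^+=[-4.0925, -1.3271]  P^+=[0.9180 0.3891; 0.3891 0.7940]

x_post = [-4.0925, -1.3271]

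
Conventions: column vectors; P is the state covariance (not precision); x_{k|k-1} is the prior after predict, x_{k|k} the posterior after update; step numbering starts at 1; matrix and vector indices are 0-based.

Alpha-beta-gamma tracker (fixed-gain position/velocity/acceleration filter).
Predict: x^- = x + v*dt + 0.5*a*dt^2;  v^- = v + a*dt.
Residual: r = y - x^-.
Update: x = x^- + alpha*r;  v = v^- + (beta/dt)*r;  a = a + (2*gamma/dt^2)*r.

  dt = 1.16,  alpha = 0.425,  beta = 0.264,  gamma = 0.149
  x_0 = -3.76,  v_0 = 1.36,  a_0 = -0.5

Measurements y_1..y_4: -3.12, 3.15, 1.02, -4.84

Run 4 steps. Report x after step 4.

x_post = 0.0892

step 1: x_pred=-2.5188  r=-0.6012  x^+=-2.7743  v^+=0.6432  a^+=-0.6331
step 2: x_pred=-2.4542  r=5.6042  x^+=-0.0724  v^+=1.1842  a^+=0.6080
step 3: x_pred=1.7103  r=-0.6903  x^+=1.4169  v^+=1.7323  a^+=0.4551
step 4: x_pred=3.7326  r=-8.5726  x^+=0.0892  v^+=0.3093  a^+=-1.4434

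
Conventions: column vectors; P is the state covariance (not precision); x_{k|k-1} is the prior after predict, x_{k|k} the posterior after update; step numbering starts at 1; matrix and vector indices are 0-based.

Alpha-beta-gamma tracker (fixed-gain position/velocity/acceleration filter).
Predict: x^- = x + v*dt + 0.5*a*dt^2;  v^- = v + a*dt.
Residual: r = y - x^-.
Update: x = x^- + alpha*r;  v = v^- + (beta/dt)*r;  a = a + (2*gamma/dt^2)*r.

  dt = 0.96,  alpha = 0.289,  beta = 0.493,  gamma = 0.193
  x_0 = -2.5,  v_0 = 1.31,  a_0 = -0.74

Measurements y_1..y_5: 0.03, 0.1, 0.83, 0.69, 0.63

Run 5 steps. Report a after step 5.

a_post = -1.0701

step 1: x_pred=-1.5834  r=1.6134  x^+=-1.1171  v^+=1.4281  a^+=-0.0643
step 2: x_pred=0.2243  r=-0.1243  x^+=0.1884  v^+=1.3026  a^+=-0.1163
step 3: x_pred=1.3853  r=-0.5553  x^+=1.2248  v^+=0.9058  a^+=-0.3489
step 4: x_pred=1.9336  r=-1.2436  x^+=1.5742  v^+=-0.0678  a^+=-0.8698
step 5: x_pred=1.1084  r=-0.4784  x^+=0.9701  v^+=-1.1484  a^+=-1.0701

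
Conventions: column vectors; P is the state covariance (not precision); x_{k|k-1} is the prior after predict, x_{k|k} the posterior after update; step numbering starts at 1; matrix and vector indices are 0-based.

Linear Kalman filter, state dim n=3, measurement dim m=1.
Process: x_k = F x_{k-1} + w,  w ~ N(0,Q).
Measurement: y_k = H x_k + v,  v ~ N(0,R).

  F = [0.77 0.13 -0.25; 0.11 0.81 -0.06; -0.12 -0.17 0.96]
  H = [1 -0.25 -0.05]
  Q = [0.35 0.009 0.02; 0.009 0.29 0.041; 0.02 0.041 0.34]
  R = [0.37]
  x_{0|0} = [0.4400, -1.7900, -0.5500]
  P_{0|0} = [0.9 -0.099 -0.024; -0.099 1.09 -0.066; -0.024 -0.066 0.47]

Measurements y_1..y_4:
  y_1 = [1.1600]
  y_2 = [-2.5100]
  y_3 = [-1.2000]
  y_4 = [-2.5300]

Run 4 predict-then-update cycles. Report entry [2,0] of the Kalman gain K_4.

step 1: x^-=[0.2436, -1.3685, -0.2765]  P^-=[0.9251 0.1595 -0.2150; 0.1595 1.0068 -0.1913; -0.2150 -0.1913 0.8406]  S=[1.2971]  K=[0.6908; -0.0637; -0.1613]  nu=[0.5604]  x^+=[0.6307, -1.4042, -0.3669]  P^+=[0.3062 0.2166 -0.0705; 0.2166 1.0016 -0.2046; -0.0705 -0.2046 0.8069]
step 2: x^-=[0.3949, -1.0460, -0.1892]  P^-=[0.6827 0.3389 -0.3443; 0.3389 1.0131 -0.3417; -0.3443 -0.3417 1.2088]  S=[0.9755]  K=[0.6307; 0.1053; -0.3273]  nu=[-3.1758]  x^+=[-1.6080, -1.3804, 0.8503]  P^+=[0.2947 0.2741 -0.1429; 0.2741 1.0023 -0.3081; -0.1429 -0.3081 1.1043]
step 3: x^-=[-1.6302, -1.3460, 1.2439]  P^-=[0.7406 0.4063 -0.4960; 0.4063 1.0359 -0.4551; -0.4960 -0.4551 1.5356]  S=[1.0143]  K=[0.6545; 0.1677; -0.4526]  nu=[0.1559]  x^+=[-1.5282, -1.3199, 1.1734]  P^+=[0.3061 0.2950 -0.1956; 0.2950 1.0073 -0.3781; -0.1956 -0.3781 1.3279]
step 4: x^-=[-1.6416, -1.3076, 1.5342]  P^-=[0.7905 0.4430 -0.6062; 0.4430 1.0513 -0.5324; -0.6062 -0.5324 1.7778]  S=[1.0564]  K=[0.6721; 0.1958; -0.5320]  nu=[-1.1386]  x^+=[-2.4069, -1.5305, 2.1399]  P^+=[0.3133 0.3040 -0.2285; 0.3040 1.0108 -0.4223; -0.2285 -0.4223 1.4789]

K[2,0] = -0.5320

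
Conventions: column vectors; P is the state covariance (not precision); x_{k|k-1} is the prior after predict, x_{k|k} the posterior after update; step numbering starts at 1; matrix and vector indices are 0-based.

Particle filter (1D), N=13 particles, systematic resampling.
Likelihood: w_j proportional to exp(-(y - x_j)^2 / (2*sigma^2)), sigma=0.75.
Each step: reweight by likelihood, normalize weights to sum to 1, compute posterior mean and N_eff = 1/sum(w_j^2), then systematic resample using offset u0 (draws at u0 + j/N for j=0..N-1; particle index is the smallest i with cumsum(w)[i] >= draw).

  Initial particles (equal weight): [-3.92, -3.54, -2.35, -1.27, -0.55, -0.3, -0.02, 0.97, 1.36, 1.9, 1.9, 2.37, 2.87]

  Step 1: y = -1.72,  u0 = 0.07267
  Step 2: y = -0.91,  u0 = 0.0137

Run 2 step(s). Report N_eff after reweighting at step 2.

step 1: w=[0.0063, 0.0245, 0.3276, 0.3893, 0.1381, 0.0776, 0.0357, 0.0008, 0.0001, 0.0000, 0.0000, 0.0000, 0.0000]  mean=-1.4748  Neff=3.4980  idx=[2, 2, 2, 2, 3, 3, 3, 3, 3, 4, 4, 5, 6]
step 2: w=[0.0196, 0.0196, 0.0196, 0.0196, 0.1102, 0.1102, 0.1102, 0.1102, 0.1102, 0.1102, 0.1102, 0.0889, 0.0612]  mean=-1.0332  Neff=10.1799  idx=[0, 4, 4, 5, 6, 6, 7, 8, 8, 9, 10, 11, 11]

N_eff = 10.1799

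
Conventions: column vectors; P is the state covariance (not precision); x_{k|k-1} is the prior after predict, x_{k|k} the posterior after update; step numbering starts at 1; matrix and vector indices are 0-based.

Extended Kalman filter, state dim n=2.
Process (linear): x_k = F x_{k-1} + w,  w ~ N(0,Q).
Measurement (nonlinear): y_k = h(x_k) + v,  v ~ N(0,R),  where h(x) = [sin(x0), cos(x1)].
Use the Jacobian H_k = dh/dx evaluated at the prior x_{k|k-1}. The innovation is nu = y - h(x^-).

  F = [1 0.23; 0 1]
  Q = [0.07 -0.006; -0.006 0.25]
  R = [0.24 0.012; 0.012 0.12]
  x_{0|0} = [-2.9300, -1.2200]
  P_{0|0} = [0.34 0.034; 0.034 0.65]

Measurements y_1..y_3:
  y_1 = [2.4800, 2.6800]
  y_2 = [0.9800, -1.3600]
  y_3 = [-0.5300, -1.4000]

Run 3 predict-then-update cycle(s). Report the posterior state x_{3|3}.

x_post = [-3.1311, 3.0794]

step 1: x^-=[-3.2106, -1.2200]  P^-=[0.4600 0.1775; 0.1775 0.9000]  H_jac=[-0.9976 0.0000; 0.0000 0.9391]  S=[0.6978 -0.1543; -0.1543 0.9137]  K=[-0.6413 0.0741; -0.0511 0.9164]  nu=[2.4110, 2.3364]  x^+=[-4.5835, 0.7977]  P^+=[0.1534 0.0013; 0.0013 0.1164]
step 2: x^-=[-4.4000, 0.7977]  P^-=[0.2301 0.0221; 0.0221 0.3664]  H_jac=[-0.3073 0.0000; 0.0000 -0.7157]  S=[0.2617 0.0169; 0.0169 0.3077]  K=[-0.2679 -0.0366; 0.0291 -0.8539]  nu=[0.0284, -2.0584]  x^+=[-4.3322, 2.5562]  P^+=[0.2106 0.0106; 0.0106 0.1427]
step 3: x^-=[-3.7443, 2.5562]  P^-=[0.2930 0.0375; 0.0375 0.3927]  H_jac=[-0.8238 0.0000; 0.0000 -0.5526]  S=[0.4389 0.0290; 0.0290 0.2399]  K=[-0.5488 -0.0198; -0.0105 -0.9032]  nu=[-1.0968, -0.5665]  x^+=[-3.1311, 3.0794]  P^+=[0.1602 0.0162; 0.0162 0.1964]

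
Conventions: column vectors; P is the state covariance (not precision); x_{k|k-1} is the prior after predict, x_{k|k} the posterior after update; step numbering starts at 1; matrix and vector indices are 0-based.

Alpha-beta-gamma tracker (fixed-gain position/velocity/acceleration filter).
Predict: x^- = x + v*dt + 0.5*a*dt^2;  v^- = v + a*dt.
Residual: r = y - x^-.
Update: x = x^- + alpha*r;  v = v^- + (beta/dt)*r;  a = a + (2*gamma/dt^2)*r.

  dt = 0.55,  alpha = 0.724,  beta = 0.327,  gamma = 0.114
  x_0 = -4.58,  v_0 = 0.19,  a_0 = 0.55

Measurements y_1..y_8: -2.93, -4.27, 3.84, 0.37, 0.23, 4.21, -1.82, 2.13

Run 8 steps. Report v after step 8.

step 1: x_pred=-4.3923  r=1.4623  x^+=-3.3336  v^+=1.3619  a^+=1.6522
step 2: x_pred=-2.3347  r=-1.9353  x^+=-3.7358  v^+=1.1200  a^+=0.1935
step 3: x_pred=-3.0906  r=6.9306  x^+=1.9272  v^+=5.3469  a^+=5.4172
step 4: x_pred=5.6873  r=-5.3173  x^+=1.8376  v^+=5.1650  a^+=1.4094
step 5: x_pred=4.8915  r=-4.6615  x^+=1.5166  v^+=3.1687  a^+=-2.1040
step 6: x_pred=2.9411  r=1.2689  x^+=3.8598  v^+=2.7659  a^+=-1.1477
step 7: x_pred=5.2075  r=-7.0275  x^+=0.1196  v^+=-2.0435  a^+=-6.4444
step 8: x_pred=-1.9790  r=4.1090  x^+=0.9959  v^+=-3.1449  a^+=-3.3473

v_post = -3.1449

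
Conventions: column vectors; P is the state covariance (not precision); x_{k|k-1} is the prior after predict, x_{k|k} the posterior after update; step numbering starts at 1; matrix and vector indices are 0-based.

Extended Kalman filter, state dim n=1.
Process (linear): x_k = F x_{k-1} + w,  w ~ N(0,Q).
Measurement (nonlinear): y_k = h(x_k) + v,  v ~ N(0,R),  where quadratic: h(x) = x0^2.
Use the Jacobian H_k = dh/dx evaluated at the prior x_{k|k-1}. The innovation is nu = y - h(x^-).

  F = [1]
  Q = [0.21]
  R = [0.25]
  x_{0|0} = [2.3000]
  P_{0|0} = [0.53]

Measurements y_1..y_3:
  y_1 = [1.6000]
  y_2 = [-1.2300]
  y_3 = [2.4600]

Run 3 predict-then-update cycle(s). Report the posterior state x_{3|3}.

step 1: x^-=[2.3000]  P^-=[0.7400]  H_jac=[4.6000]  S=[15.9084]  K=[0.2140]  nu=[-3.6900]  x^+=[1.5104]  P^+=[0.0116]
step 2: x^-=[1.5104]  P^-=[0.2216]  H_jac=[3.0209]  S=[2.2725]  K=[0.2946]  nu=[-3.5114]  x^+=[0.4759]  P^+=[0.0244]
step 3: x^-=[0.4759]  P^-=[0.2344]  H_jac=[0.9518]  S=[0.4624]  K=[0.4825]  nu=[2.2335]  x^+=[1.5536]  P^+=[0.1267]

x_post = [1.5536]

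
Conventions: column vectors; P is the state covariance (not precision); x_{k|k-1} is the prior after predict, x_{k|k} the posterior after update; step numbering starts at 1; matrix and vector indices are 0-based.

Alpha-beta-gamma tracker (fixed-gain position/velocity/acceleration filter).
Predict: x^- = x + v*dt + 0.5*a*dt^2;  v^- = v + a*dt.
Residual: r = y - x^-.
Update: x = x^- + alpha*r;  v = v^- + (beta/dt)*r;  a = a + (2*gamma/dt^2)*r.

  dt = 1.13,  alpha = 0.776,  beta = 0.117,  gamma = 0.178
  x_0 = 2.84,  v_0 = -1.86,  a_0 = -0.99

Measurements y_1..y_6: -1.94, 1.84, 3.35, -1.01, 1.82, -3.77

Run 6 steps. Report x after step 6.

x_post = -1.4177

step 1: x_pred=0.1061  r=-2.0461  x^+=-1.4817  v^+=-3.1906  a^+=-1.5605
step 2: x_pred=-6.0833  r=7.9233  x^+=0.0652  v^+=-4.1335  a^+=0.6485
step 3: x_pred=-4.1916  r=7.5416  x^+=1.6607  v^+=-2.6198  a^+=2.7511
step 4: x_pred=0.4568  r=-1.4668  x^+=-0.6814  v^+=0.3371  a^+=2.3422
step 5: x_pred=1.1949  r=0.6251  x^+=1.6800  v^+=3.0486  a^+=2.5165
step 6: x_pred=6.7315  r=-10.5015  x^+=-1.4177  v^+=4.8049  a^+=-0.4113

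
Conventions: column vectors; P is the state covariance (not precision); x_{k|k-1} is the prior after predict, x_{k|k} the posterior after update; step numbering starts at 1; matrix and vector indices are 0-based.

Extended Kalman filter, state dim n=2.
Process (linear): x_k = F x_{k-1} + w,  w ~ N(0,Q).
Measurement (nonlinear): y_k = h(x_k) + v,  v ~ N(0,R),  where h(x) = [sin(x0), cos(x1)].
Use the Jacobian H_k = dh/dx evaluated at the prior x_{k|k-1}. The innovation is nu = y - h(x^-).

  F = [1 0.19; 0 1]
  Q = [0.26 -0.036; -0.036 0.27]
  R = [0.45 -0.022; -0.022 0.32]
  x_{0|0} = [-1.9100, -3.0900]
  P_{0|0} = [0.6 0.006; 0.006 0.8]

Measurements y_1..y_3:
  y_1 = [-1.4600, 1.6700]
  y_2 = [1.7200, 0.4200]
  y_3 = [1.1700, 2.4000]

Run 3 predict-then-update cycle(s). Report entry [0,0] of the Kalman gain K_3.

K[0,0] = -0.5477

step 1: x^-=[-2.4971, -3.0900]  P^-=[0.8912 0.1220; 0.1220 1.0700]  H_jac=[-0.7994 0.0000; 0.0000 0.0516]  S=[1.0195 -0.0270; -0.0270 0.3228]  K=[-0.6998 -0.0391; -0.0913 0.1633]  nu=[-0.8592, 2.6687]  x^+=[-2.0002, -2.5758]  P^+=[0.3929 0.0559; 0.0559 1.0521]
step 2: x^-=[-2.4896, -2.5758]  P^-=[0.7121 0.2198; 0.2198 1.3221]  H_jac=[-0.7949 0.0000; 0.0000 0.5361]  S=[0.8999 -0.1157; -0.1157 0.6999]  K=[-0.6205 0.0658; -0.0654 1.0018]  nu=[2.3268, 1.2642]  x^+=[-3.8502, -1.4616]  P^+=[0.3531 0.0647; 0.0647 0.6007]
step 3: x^-=[-4.1279, -1.4616]  P^-=[0.6594 0.1429; 0.1429 0.8707]  H_jac=[-0.5518 0.0000; 0.0000 0.9940]  S=[0.6508 -0.1004; -0.1004 1.1803]  K=[-0.5477 0.0738; -0.0082 0.7326]  nu=[0.3360, 2.2910]  x^+=[-4.1430, 0.2140]  P^+=[0.4496 0.0359; 0.0359 0.2360]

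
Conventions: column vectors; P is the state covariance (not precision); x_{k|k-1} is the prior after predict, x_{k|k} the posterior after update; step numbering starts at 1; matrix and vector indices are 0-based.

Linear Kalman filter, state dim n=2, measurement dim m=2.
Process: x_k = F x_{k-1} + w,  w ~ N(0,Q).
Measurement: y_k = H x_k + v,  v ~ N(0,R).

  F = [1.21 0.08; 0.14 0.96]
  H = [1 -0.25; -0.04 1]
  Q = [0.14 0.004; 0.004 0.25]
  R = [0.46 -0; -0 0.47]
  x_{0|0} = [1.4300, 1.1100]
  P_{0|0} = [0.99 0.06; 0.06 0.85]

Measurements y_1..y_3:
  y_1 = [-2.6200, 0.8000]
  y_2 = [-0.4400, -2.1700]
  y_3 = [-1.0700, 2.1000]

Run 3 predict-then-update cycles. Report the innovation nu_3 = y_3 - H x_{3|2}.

innov = [0.2900, 3.0835]

step 1: x^-=[1.8191, 1.2658]  P^-=[1.6065 0.3074; 0.3074 1.0689]  S=[1.9796 -0.0211; -0.0211 1.5169]  K=[0.7745 0.1710; 0.0277 0.6969]  nu=[-4.1227, -0.3930]  x^+=[-1.4412, 0.8777]  P^+=[0.3802 0.0956; 0.0956 0.3314]
step 2: x^-=[-1.6736, 0.6409]  P^-=[0.7172 0.2060; 0.2060 0.5886]  S=[1.1110 0.0322; 0.0322 1.0432]  K=[0.5948 0.1516; 0.0369 0.5551]  nu=[1.3938, -2.8778]  x^+=[-1.2807, -0.9053]  P^+=[0.2944 0.0830; 0.0830 0.2642]
step 3: x^-=[-1.6221, -1.0484]  P^-=[0.5887 0.1715; 0.1715 0.5216]  S=[0.9956 0.0193; 0.0193 0.9788]  K=[0.5456 0.1404; 0.0311 0.5253]  nu=[0.2900, 3.0835]  x^+=[-1.0309, 0.5803]  P^+=[0.2702 0.0768; 0.0768 0.2499]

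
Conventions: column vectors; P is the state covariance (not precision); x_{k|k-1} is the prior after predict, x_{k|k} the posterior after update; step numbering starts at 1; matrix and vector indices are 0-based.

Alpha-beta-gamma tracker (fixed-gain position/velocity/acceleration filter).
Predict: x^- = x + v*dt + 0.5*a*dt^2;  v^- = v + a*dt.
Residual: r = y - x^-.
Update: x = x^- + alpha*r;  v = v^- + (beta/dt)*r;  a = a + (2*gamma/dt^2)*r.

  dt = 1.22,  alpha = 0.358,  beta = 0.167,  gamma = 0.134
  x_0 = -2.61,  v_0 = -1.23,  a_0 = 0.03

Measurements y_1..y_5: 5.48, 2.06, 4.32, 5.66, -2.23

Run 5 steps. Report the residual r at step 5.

step 1: x_pred=-4.0883  r=9.5683  x^+=-0.6628  v^+=0.1164  a^+=1.7529
step 2: x_pred=0.7836  r=1.2764  x^+=1.2405  v^+=2.4296  a^+=1.9827
step 3: x_pred=5.6801  r=-1.3601  x^+=5.1932  v^+=4.6623  a^+=1.7378
step 4: x_pred=12.1744  r=-6.5144  x^+=9.8422  v^+=5.8906  a^+=0.5648
step 5: x_pred=17.4491  r=-19.6791  x^+=10.4040  v^+=3.8859  a^+=-2.9786

resid = -19.6791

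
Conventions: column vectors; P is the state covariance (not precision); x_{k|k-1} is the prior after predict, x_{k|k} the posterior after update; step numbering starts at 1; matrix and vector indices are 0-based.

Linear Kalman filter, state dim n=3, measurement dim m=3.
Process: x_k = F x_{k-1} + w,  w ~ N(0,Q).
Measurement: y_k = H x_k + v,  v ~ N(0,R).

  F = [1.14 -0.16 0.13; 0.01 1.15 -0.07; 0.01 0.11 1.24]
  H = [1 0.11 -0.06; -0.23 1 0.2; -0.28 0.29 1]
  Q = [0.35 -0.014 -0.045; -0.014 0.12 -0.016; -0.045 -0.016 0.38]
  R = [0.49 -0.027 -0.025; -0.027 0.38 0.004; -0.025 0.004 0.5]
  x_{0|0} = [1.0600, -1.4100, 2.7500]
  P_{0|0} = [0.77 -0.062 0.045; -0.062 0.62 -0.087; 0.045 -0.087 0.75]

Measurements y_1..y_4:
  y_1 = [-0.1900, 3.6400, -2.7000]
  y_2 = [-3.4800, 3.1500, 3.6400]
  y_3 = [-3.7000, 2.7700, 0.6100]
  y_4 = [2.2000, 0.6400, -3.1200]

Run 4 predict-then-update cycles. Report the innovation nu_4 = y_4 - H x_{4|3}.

step 1: x^-=[1.7915, -1.8034, 3.2655]  P^-=[1.4188 -0.2248 0.1458; -0.2248 0.9562 -0.1262; 0.1458 -0.1262 1.5180]  S=[1.8606 -0.4495 -0.4046; -0.4495 1.5115 0.5790; -0.4046 0.5790 2.0913]  K=[0.7159 -0.1426 0.0265; 0.0942 0.7069 -0.0751; 0.1507 -0.1511 0.7598]  nu=[-1.5872, 5.2023, -4.9409]  x^+=[-0.2178, 2.0961, -1.5137]  P^+=[0.3610 -0.0101 0.0988; -0.0101 0.2882 -0.1235; 0.0988 -0.1235 0.4390]
step 2: x^-=[-0.7804, 2.5143, -1.6486]  P^-=[0.8721 -0.1078 0.1861; -0.1078 0.5228 -0.1918; 0.1861 -0.1918 1.0273]  S=[1.3286 -0.2404 -0.1706; -0.2404 0.9458 0.1985; -0.1706 0.1985 1.4417]  K=[0.6183 -0.1358 0.0299; 0.0641 0.5711 -0.0780; 0.1395 -0.1366 0.6732]  nu=[-3.0750, 0.7859, 4.3409]  x^+=[-2.6588, 2.4275, 0.7371]  P^+=[0.3129 -0.0144 0.0907; -0.0144 0.2337 -0.1101; 0.0907 -0.1101 0.3899]
step 3: x^-=[-3.3236, 2.7135, 1.1544]  P^-=[0.8060 -0.1006 0.1642; -0.1006 0.4483 -0.1755; 0.1642 -0.1755 0.9545]  S=[1.2653 -0.2308 -0.1690; -0.2308 0.8700 0.1790; -0.1690 0.1790 1.3780]  K=[0.5988 -0.1373 0.0255; 0.0547 0.5314 -0.0749; 0.1339 -0.1250 0.6551]  nu=[-0.6056, -0.9388, -2.2619]  x^+=[-3.6150, 2.3509, -0.2911]  P^+=[0.3034 -0.0158 0.0868; -0.0158 0.2173 -0.1042; 0.0868 -0.1042 0.3782]
step 4: x^-=[-4.5351, 2.6878, -0.1385]  P^-=[0.7921 -0.0982 0.1556; -0.0982 0.4256 -0.1682; 0.1556 -0.1682 0.9379]  S=[1.2526 -0.2297 -0.1723; -0.2297 0.8486 0.1776; -0.1723 0.1776 1.3670]  K=[0.5943 -0.1378 0.0236; 0.0519 0.5179 -0.0734; 0.1321 -0.1198 0.6507]  nu=[6.4311, -3.0632, -5.0308]  x^+=[-0.4095, 1.8042, -2.1958]  P^+=[0.3012 -0.0161 0.0854; -0.0161 0.2118 -0.1019; 0.0854 -0.1019 0.3750]

innov = [6.4311, -3.0632, -5.0308]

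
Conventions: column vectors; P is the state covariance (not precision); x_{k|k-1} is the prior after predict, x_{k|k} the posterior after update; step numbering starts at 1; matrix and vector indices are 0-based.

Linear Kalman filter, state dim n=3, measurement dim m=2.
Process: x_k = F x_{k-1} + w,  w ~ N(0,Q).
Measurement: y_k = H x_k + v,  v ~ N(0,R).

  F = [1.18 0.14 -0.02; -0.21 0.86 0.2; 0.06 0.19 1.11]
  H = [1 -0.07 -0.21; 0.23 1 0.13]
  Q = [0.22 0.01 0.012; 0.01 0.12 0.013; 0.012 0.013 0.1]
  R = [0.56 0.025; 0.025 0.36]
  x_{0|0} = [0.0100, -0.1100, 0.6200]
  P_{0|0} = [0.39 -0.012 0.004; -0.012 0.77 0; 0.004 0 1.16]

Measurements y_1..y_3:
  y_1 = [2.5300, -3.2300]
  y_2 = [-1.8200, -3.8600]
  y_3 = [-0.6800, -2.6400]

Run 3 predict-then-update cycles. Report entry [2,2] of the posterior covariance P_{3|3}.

step 1: x^-=[-0.0160, 0.0273, 0.6679]  P^-=[0.7744 -0.0094 0.0368; -0.0094 0.7571 0.3904; 0.0368 0.3904 1.5587]  S=[1.4042 0.0158; 0.0158 1.2838]  K=[0.5450 0.1284; -0.1099 0.6289; -0.2317 0.4714]  nu=[2.6882, -3.3404]  x^+=[1.0201, -2.3691, -1.5294]  P^+=[0.3339 -0.0342 0.1328; -0.0342 0.2345 -0.0228; 0.1328 -0.0228 1.2015]
step 2: x^-=[0.9026, -2.5575, -2.0866]  P^-=[0.6726 -0.0514 0.1775; -0.0514 0.3496 0.2614; 0.1775 0.2614 1.5973]  S=[1.2450 0.0183; 0.0183 0.8271]  K=[0.5111 0.1415; -0.1117 0.4519; -0.1506 0.6198]  nu=[-3.3399, -1.2389]  x^+=[-0.9796, -2.7445, -2.3514]  P^+=[0.3282 -0.0372 0.1954; -0.0372 0.1670 0.0113; 0.1954 0.0113 1.2547]
step 3: x^-=[-1.4931, -2.6248, -3.1903]  P^-=[0.6592 -0.0458 0.2606; -0.0458 0.3091 0.2823; 0.2606 0.2823 1.6831]  S=[1.2001 0.0234; 0.0234 0.8003]  K=[0.5032 0.1598; -0.1138 0.4222; -0.1075 0.7042]  nu=[-0.0406, 0.7430]  x^+=[-1.3948, -2.3065, -2.6627]  P^+=[0.3311 -0.0356 0.2276; -0.0356 0.1531 0.0326; 0.2276 0.0326 1.2759]

P_post[2,2] = 1.2759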